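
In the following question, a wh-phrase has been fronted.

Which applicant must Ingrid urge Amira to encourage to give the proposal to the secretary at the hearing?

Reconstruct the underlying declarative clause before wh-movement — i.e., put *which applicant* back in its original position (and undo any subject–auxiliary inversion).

Ingrid must urge Amira to encourage which applicant to give the proposal to the secretary at the hearing.

'which applicant' functions as the direct object of 'encourage'. Wh-movement fronts it, leaving a gap right after 'encourage':
Which applicant must Ingrid urge Amira to encourage ___ to give the proposal to the secretary at the hearing?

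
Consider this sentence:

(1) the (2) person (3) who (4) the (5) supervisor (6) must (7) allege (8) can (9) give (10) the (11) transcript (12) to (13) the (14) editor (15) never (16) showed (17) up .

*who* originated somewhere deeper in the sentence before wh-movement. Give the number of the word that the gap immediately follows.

7

'who' functions as the subject of the clause embedded under 'allege'. It moves to the left edge, and the trace sits right after 'allege':
The person who the supervisor must allege ___ can give the transcript to the editor never showed up.
'allege' is word 7.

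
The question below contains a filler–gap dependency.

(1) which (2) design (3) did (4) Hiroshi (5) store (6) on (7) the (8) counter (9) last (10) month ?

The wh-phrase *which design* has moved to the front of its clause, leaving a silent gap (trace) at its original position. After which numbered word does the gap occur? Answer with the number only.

Before movement: Hiroshi did store which design on the counter last month.
'which design' is the direct object of 'store'. It moves to the left edge, and the trace sits right after 'store':
Which design did Hiroshi store ___ on the counter last month?
'store' is word 5.

5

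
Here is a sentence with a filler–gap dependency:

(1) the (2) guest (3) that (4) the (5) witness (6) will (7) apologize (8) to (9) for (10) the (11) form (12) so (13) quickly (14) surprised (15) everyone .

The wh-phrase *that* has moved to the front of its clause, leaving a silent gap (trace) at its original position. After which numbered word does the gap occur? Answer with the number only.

8

'that' functions as the object of the preposition 'to'. Fronting leaves a gap immediately after 'to':
The guest that the witness will apologize to ___ for the form so quickly surprised everyone.
'to' is word 8.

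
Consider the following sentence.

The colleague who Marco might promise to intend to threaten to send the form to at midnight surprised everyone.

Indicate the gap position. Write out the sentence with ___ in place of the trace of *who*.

The colleague who Marco might promise to intend to threaten to send the form to ___ at midnight surprised everyone.

'who' is the object of the preposition 'to' (recipient of 'send'). The gap is right after 'to'.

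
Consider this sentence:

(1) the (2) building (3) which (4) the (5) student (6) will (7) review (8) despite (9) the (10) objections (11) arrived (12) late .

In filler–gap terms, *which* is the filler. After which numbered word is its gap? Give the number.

'which' is the direct object of 'review'. It moves to the left edge, and the trace sits right after 'review':
The building which the student will review ___ despite the objections arrived late.
'review' is word 7.

7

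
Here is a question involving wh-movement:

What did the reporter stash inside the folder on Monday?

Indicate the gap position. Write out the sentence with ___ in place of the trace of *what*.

In situ: The reporter did stash what inside the folder on Monday.
'what' is the direct object of 'stash'. The gap is right after 'stash'.

What did the reporter stash ___ inside the folder on Monday?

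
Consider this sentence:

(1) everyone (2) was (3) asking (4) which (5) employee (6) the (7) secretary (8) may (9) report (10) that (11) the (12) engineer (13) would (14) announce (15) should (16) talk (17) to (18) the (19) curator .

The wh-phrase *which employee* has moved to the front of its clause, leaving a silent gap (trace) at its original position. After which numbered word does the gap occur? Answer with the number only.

14

Pre-movement form: The secretary may report that the engineer would announce which employee should talk to the curator.
'which employee' is the subject of the clause embedded under 'announce'. Wh-movement fronts it, leaving a gap right after 'announce':
Everyone was asking which employee the secretary may report that the engineer would announce ___ should talk to the curator.
'announce' is word 14.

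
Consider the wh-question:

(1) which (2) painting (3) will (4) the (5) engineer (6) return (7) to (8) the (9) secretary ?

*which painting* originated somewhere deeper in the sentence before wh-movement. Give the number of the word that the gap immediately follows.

6

Underlying clause: The engineer will return which painting to the secretary.
'which painting' functions as the direct object of 'return'. Wh-movement fronts it, leaving a gap right after 'return':
Which painting will the engineer return ___ to the secretary?
'return' is word 6.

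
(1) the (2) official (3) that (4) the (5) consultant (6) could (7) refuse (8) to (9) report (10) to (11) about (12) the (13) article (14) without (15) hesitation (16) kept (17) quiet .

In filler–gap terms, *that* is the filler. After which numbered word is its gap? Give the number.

The filler 'that' is interpreted as the object of the preposition 'to'. Wh-movement fronts it, leaving a gap right after 'to':
The official that the consultant could refuse to report to ___ about the article without hesitation kept quiet.
'to' is word 10.

10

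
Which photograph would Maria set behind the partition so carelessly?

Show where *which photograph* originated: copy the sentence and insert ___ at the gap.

Which photograph would Maria set ___ behind the partition so carelessly?

Pre-movement form: Maria would set which photograph behind the partition so carelessly.
'which photograph' functions as the direct object of 'set'. The gap is right after 'set'.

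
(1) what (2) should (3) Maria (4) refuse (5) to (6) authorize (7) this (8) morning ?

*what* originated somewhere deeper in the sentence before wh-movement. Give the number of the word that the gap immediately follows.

6

Underlying clause: Maria should refuse to authorize what this morning.
The filler 'what' is interpreted as the direct object of 'authorize'. Fronting leaves a gap immediately after 'authorize':
What should Maria refuse to authorize ___ this morning?
'authorize' is word 6.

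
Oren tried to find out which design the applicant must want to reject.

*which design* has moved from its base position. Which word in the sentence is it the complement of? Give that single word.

In situ: The applicant must want to reject which design.
'which design' is the direct object of 'reject'. It moves to the left edge, and the trace sits right after 'reject':
Oren tried to find out which design the applicant must want to reject ___.

reject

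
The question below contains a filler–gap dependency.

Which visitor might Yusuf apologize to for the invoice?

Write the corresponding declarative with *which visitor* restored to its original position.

Yusuf might apologize to which visitor for the invoice.

The filler 'which visitor' is interpreted as the object of the preposition 'to'. Fronting leaves a gap immediately after 'to':
Which visitor might Yusuf apologize to ___ for the invoice?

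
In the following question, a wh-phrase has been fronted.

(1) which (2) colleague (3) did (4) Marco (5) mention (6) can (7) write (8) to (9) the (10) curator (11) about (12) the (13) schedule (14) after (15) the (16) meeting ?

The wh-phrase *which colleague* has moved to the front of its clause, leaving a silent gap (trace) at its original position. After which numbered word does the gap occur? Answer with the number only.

5

In situ: Marco did mention which colleague can write to the curator about the schedule after the meeting.
'which colleague' functions as the subject of the clause embedded under 'mention'. Fronting leaves a gap immediately after 'mention':
Which colleague did Marco mention ___ can write to the curator about the schedule after the meeting?
'mention' is word 5.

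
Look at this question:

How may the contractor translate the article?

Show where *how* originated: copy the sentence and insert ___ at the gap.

Underlying clause: The contractor may translate the article how.
'how' functions as the manner adjunct. The gap is right after 'article'.

How may the contractor translate the article ___?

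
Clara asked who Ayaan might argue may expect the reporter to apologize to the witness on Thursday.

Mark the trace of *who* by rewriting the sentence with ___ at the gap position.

Clara asked who Ayaan might argue ___ may expect the reporter to apologize to the witness on Thursday.

Before movement: Ayaan might argue who may expect the reporter to apologize to the witness on Thursday.
The filler 'who' is interpreted as the subject of the clause embedded under 'argue'. The gap is right after 'argue'.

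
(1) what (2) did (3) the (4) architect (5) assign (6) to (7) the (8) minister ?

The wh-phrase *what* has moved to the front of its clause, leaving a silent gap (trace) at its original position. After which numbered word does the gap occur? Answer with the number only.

5

In situ: The architect did assign what to the minister.
'what' functions as the direct object of 'assign'. It moves to the left edge, and the trace sits right after 'assign':
What did the architect assign ___ to the minister?
'assign' is word 5.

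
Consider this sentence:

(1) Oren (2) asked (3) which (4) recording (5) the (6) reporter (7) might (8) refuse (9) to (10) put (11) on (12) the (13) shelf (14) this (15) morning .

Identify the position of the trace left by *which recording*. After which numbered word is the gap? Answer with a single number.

10

Before movement: The reporter might refuse to put which recording on the shelf this morning.
The filler 'which recording' is interpreted as the direct object of 'put'. It moves to the left edge, and the trace sits right after 'put':
Oren asked which recording the reporter might refuse to put ___ on the shelf this morning.
'put' is word 10.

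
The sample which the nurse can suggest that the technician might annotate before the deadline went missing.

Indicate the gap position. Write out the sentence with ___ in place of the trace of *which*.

The sample which the nurse can suggest that the technician might annotate ___ before the deadline went missing.

'which' functions as the direct object of 'annotate'. The gap is right after 'annotate'.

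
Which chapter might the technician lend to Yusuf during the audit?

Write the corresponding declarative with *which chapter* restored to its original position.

The technician might lend which chapter to Yusuf during the audit.

'which chapter' functions as the direct object of 'lend'. Fronting leaves a gap immediately after 'lend':
Which chapter might the technician lend ___ to Yusuf during the audit?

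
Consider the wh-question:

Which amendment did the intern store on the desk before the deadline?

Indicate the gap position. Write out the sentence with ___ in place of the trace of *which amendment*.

Which amendment did the intern store ___ on the desk before the deadline?

Pre-movement form: The intern did store which amendment on the desk before the deadline.
'which amendment' functions as the direct object of 'store'. The gap is right after 'store'.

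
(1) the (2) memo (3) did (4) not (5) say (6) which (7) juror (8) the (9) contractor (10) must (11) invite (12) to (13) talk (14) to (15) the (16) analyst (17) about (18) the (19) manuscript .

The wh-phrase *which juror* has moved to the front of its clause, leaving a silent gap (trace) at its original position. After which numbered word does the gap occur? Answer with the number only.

Pre-movement form: The contractor must invite which juror to talk to the analyst about the manuscript.
'which juror' is the direct object of 'invite'. It moves to the left edge, and the trace sits right after 'invite':
The memo did not say which juror the contractor must invite ___ to talk to the analyst about the manuscript.
'invite' is word 11.

11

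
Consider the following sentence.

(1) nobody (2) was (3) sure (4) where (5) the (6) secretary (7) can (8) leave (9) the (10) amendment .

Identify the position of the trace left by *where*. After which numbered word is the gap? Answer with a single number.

Underlying clause: The secretary can leave the amendment where.
The filler 'where' is interpreted as the locative complement of 'leave'. Wh-movement fronts it, leaving a gap right after 'amendment':
Nobody was sure where the secretary can leave the amendment ___.
'amendment' is word 10.

10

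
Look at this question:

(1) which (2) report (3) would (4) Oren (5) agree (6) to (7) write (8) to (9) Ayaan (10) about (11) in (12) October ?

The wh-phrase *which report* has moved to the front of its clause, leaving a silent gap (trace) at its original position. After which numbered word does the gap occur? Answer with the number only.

10

Before movement: Oren would agree to write to Ayaan about which report in October.
'which report' functions as the object of the preposition 'about'. Fronting leaves a gap immediately after 'about':
Which report would Oren agree to write to Ayaan about ___ in October?
'about' is word 10.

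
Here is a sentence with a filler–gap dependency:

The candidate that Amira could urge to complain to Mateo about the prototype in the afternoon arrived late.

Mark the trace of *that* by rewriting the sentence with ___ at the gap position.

The candidate that Amira could urge ___ to complain to Mateo about the prototype in the afternoon arrived late.

The filler 'that' is interpreted as the direct object of 'urge'. The gap is right after 'urge'.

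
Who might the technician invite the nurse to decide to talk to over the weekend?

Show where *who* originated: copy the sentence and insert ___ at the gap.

Before movement: The technician might invite the nurse to decide to talk to who over the weekend.
'who' functions as the object of the preposition 'to'. The gap is right after 'to'.

Who might the technician invite the nurse to decide to talk to ___ over the weekend?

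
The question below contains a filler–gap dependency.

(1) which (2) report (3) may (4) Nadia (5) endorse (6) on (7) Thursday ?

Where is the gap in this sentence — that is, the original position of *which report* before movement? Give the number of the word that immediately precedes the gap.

5

In situ: Nadia may endorse which report on Thursday.
'which report' is the direct object of 'endorse'. Fronting leaves a gap immediately after 'endorse':
Which report may Nadia endorse ___ on Thursday?
'endorse' is word 5.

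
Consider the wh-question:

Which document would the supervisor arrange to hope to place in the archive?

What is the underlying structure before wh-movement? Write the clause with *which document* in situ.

The supervisor would arrange to hope to place which document in the archive.

'which document' is the direct object of 'place'. It moves to the left edge, and the trace sits right after 'place':
Which document would the supervisor arrange to hope to place ___ in the archive?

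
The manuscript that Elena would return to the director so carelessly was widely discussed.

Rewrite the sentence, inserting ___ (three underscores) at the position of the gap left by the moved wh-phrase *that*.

'that' functions as the direct object of 'return'. The gap is right after 'return'.

The manuscript that Elena would return ___ to the director so carelessly was widely discussed.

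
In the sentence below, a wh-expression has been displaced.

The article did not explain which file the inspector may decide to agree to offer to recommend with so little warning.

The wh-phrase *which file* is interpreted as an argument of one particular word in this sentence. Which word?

Pre-movement form: The inspector may decide to agree to offer to recommend which file with so little warning.
The filler 'which file' is interpreted as the direct object of 'recommend'. It moves to the left edge, and the trace sits right after 'recommend':
The article did not explain which file the inspector may decide to agree to offer to recommend ___ with so little warning.

recommend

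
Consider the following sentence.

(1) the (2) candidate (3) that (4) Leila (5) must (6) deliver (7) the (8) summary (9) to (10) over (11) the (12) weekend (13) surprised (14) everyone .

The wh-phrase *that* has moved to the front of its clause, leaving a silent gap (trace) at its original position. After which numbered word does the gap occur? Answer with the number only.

'that' is the object of the preposition 'to' (recipient of 'deliver'). Fronting leaves a gap immediately after 'to':
The candidate that Leila must deliver the summary to ___ over the weekend surprised everyone.
'to' is word 9.

9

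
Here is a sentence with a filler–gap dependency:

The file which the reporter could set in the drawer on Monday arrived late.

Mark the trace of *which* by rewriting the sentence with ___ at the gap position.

'which' is the direct object of 'set'. The gap is right after 'set'.

The file which the reporter could set ___ in the drawer on Monday arrived late.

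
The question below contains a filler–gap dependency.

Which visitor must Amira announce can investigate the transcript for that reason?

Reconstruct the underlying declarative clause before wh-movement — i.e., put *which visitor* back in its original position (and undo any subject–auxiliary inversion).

The filler 'which visitor' is interpreted as the subject of the clause embedded under 'announce'. Fronting leaves a gap immediately after 'announce':
Which visitor must Amira announce ___ can investigate the transcript for that reason?

Amira must announce which visitor can investigate the transcript for that reason.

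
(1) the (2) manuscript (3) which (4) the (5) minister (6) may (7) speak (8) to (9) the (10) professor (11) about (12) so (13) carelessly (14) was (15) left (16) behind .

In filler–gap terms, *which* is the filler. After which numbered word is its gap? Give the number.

11

'which' functions as the object of the preposition 'about'. It moves to the left edge, and the trace sits right after 'about':
The manuscript which the minister may speak to the professor about ___ so carelessly was left behind.
'about' is word 11.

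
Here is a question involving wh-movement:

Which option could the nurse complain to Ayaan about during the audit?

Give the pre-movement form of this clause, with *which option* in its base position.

'which option' is the object of the preposition 'about'. Wh-movement fronts it, leaving a gap right after 'about':
Which option could the nurse complain to Ayaan about ___ during the audit?

The nurse could complain to Ayaan about which option during the audit.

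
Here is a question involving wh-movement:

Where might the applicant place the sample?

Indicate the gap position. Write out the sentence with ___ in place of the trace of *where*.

In situ: The applicant might place the sample where.
'where' functions as the locative complement of 'place'. The gap is right after 'sample'.

Where might the applicant place the sample ___?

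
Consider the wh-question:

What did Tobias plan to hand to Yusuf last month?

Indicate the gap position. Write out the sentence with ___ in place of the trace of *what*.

What did Tobias plan to hand ___ to Yusuf last month?

In situ: Tobias did plan to hand what to Yusuf last month.
'what' functions as the direct object of 'hand'. The gap is right after 'hand'.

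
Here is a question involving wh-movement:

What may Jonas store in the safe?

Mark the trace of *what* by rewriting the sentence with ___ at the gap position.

Before movement: Jonas may store what in the safe.
'what' is the direct object of 'store'. The gap is right after 'store'.

What may Jonas store ___ in the safe?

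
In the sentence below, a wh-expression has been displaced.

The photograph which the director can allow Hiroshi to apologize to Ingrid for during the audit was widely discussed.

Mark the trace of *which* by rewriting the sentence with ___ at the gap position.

'which' is the object of the preposition 'for'. The gap is right after 'for'.

The photograph which the director can allow Hiroshi to apologize to Ingrid for ___ during the audit was widely discussed.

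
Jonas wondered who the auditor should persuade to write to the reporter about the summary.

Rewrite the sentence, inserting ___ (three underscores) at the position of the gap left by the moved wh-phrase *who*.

Before movement: The auditor should persuade who to write to the reporter about the summary.
'who' functions as the direct object of 'persuade'. The gap is right after 'persuade'.

Jonas wondered who the auditor should persuade ___ to write to the reporter about the summary.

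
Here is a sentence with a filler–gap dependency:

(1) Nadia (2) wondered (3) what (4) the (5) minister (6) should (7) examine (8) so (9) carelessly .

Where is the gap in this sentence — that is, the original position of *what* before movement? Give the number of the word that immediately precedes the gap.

Pre-movement form: The minister should examine what so carelessly.
'what' functions as the direct object of 'examine'. Wh-movement fronts it, leaving a gap right after 'examine':
Nadia wondered what the minister should examine ___ so carelessly.
'examine' is word 7.

7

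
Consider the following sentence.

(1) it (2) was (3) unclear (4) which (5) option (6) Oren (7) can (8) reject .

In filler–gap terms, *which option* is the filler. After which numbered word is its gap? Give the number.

Pre-movement form: Oren can reject which option.
'which option' is the direct object of 'reject'. Fronting leaves a gap immediately after 'reject':
It was unclear which option Oren can reject ___.
'reject' is word 8.

8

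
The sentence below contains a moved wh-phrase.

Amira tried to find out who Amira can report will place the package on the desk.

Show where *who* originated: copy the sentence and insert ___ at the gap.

Underlying clause: Amira can report who will place the package on the desk.
'who' functions as the subject of the clause embedded under 'report'. The gap is right after 'report'.

Amira tried to find out who Amira can report ___ will place the package on the desk.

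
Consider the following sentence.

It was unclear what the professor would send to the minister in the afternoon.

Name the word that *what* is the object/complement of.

Pre-movement form: The professor would send what to the minister in the afternoon.
'what' is the direct object of 'send'. Wh-movement fronts it, leaving a gap right after 'send':
It was unclear what the professor would send ___ to the minister in the afternoon.

send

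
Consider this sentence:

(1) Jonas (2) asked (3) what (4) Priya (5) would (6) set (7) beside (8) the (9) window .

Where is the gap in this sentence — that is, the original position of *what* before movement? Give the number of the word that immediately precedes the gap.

6

In situ: Priya would set what beside the window.
'what' is the direct object of 'set'. It moves to the left edge, and the trace sits right after 'set':
Jonas asked what Priya would set ___ beside the window.
'set' is word 6.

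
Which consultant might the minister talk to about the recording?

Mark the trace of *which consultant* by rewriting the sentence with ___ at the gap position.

Pre-movement form: The minister might talk to which consultant about the recording.
'which consultant' is the object of the preposition 'to'. The gap is right after 'to'.

Which consultant might the minister talk to ___ about the recording?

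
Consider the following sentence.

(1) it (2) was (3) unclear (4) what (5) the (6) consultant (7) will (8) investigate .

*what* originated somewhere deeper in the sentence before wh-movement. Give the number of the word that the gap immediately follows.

8

Before movement: The consultant will investigate what.
'what' functions as the direct object of 'investigate'. It moves to the left edge, and the trace sits right after 'investigate':
It was unclear what the consultant will investigate ___.
'investigate' is word 8.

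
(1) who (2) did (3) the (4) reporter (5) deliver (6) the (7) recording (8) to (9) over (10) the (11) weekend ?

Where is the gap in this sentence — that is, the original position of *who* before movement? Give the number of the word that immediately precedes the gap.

In situ: The reporter did deliver the recording to who over the weekend.
'who' functions as the object of the preposition 'to' (recipient of 'deliver'). Fronting leaves a gap immediately after 'to':
Who did the reporter deliver the recording to ___ over the weekend?
'to' is word 8.

8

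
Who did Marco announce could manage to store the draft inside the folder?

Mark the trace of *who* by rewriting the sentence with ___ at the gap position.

In situ: Marco did announce who could manage to store the draft inside the folder.
'who' is the subject of the clause embedded under 'announce'. The gap is right after 'announce'.

Who did Marco announce ___ could manage to store the draft inside the folder?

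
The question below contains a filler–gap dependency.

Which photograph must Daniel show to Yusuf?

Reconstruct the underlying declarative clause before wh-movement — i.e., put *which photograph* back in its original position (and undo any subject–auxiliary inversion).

Daniel must show which photograph to Yusuf.

'which photograph' is the direct object of 'show'. It moves to the left edge, and the trace sits right after 'show':
Which photograph must Daniel show ___ to Yusuf?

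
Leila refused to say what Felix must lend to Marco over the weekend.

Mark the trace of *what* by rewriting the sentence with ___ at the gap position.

Before movement: Felix must lend what to Marco over the weekend.
The filler 'what' is interpreted as the direct object of 'lend'. The gap is right after 'lend'.

Leila refused to say what Felix must lend ___ to Marco over the weekend.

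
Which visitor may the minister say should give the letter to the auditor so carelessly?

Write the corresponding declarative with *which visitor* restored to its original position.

The minister may say which visitor should give the letter to the auditor so carelessly.

'which visitor' functions as the subject of the clause embedded under 'say'. Fronting leaves a gap immediately after 'say':
Which visitor may the minister say ___ should give the letter to the auditor so carelessly?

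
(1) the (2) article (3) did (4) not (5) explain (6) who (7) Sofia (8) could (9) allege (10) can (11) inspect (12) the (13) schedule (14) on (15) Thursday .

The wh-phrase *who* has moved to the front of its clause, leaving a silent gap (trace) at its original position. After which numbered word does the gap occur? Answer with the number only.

9

Pre-movement form: Sofia could allege who can inspect the schedule on Thursday.
'who' functions as the subject of the clause embedded under 'allege'. It moves to the left edge, and the trace sits right after 'allege':
The article did not explain who Sofia could allege ___ can inspect the schedule on Thursday.
'allege' is word 9.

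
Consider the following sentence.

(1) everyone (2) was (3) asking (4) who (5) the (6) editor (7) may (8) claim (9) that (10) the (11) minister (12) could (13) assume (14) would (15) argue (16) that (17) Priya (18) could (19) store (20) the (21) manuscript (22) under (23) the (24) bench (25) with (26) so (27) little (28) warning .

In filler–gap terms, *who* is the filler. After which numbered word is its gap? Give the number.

13

Pre-movement form: The editor may claim that the minister could assume who would argue that Priya could store the manuscript under the bench with so little warning.
'who' is the subject of the clause embedded under 'assume'. Fronting leaves a gap immediately after 'assume':
Everyone was asking who the editor may claim that the minister could assume ___ would argue that Priya could store the manuscript under the bench with so little warning.
'assume' is word 13.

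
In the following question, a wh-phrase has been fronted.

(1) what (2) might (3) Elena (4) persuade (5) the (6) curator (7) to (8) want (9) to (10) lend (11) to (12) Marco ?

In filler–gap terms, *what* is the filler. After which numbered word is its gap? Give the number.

Pre-movement form: Elena might persuade the curator to want to lend what to Marco.
The filler 'what' is interpreted as the direct object of 'lend'. Wh-movement fronts it, leaving a gap right after 'lend':
What might Elena persuade the curator to want to lend ___ to Marco?
'lend' is word 10.

10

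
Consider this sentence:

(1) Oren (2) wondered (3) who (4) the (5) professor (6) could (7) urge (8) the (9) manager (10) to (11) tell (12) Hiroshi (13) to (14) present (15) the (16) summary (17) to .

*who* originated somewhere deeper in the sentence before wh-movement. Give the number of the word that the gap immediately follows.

17

Pre-movement form: The professor could urge the manager to tell Hiroshi to present the summary to who.
The filler 'who' is interpreted as the object of the preposition 'to' (recipient of 'present'). It moves to the left edge, and the trace sits right after 'to':
Oren wondered who the professor could urge the manager to tell Hiroshi to present the summary to ___.
'to' is word 17.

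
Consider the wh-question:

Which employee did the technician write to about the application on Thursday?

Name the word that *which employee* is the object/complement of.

In situ: The technician did write to which employee about the application on Thursday.
'which employee' functions as the object of the preposition 'to'. It moves to the left edge, and the trace sits right after 'to':
Which employee did the technician write to ___ about the application on Thursday?

to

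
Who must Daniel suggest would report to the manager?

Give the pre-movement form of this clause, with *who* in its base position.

Daniel must suggest who would report to the manager.

The filler 'who' is interpreted as the subject of the clause embedded under 'suggest'. Fronting leaves a gap immediately after 'suggest':
Who must Daniel suggest ___ would report to the manager?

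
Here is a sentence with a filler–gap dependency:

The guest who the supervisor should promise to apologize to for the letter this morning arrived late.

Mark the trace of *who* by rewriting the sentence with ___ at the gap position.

The guest who the supervisor should promise to apologize to ___ for the letter this morning arrived late.

'who' is the object of the preposition 'to'. The gap is right after 'to'.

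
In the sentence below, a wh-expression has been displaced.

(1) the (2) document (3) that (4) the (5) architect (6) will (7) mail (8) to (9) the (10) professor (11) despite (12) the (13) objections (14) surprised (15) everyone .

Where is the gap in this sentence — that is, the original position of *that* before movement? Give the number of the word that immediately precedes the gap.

7

The filler 'that' is interpreted as the direct object of 'mail'. Fronting leaves a gap immediately after 'mail':
The document that the architect will mail ___ to the professor despite the objections surprised everyone.
'mail' is word 7.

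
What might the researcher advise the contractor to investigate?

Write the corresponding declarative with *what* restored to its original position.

The researcher might advise the contractor to investigate what.

The filler 'what' is interpreted as the direct object of 'investigate'. It moves to the left edge, and the trace sits right after 'investigate':
What might the researcher advise the contractor to investigate ___?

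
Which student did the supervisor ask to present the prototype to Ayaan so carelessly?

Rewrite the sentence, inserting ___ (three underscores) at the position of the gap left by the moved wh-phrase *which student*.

Which student did the supervisor ask ___ to present the prototype to Ayaan so carelessly?

Underlying clause: The supervisor did ask which student to present the prototype to Ayaan so carelessly.
The filler 'which student' is interpreted as the direct object of 'ask'. The gap is right after 'ask'.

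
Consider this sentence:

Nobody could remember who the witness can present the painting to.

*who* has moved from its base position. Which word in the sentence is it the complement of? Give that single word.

to

Pre-movement form: The witness can present the painting to who.
'who' functions as the object of the preposition 'to' (recipient of 'present'). Fronting leaves a gap immediately after 'to':
Nobody could remember who the witness can present the painting to ___.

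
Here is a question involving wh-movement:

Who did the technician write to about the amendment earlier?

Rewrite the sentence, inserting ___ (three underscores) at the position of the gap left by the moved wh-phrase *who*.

Who did the technician write to ___ about the amendment earlier?

Underlying clause: The technician did write to who about the amendment earlier.
'who' functions as the object of the preposition 'to'. The gap is right after 'to'.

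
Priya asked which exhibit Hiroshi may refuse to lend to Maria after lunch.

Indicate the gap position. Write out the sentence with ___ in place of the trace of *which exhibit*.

Priya asked which exhibit Hiroshi may refuse to lend ___ to Maria after lunch.

In situ: Hiroshi may refuse to lend which exhibit to Maria after lunch.
'which exhibit' functions as the direct object of 'lend'. The gap is right after 'lend'.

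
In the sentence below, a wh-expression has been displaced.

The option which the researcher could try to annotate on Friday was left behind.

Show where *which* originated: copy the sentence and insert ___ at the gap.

'which' functions as the direct object of 'annotate'. The gap is right after 'annotate'.

The option which the researcher could try to annotate ___ on Friday was left behind.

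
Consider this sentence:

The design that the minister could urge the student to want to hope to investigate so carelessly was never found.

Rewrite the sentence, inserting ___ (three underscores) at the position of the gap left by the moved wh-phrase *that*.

The design that the minister could urge the student to want to hope to investigate ___ so carelessly was never found.

'that' functions as the direct object of 'investigate'. The gap is right after 'investigate'.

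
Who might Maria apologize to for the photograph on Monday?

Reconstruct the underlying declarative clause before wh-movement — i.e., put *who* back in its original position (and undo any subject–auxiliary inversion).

'who' is the object of the preposition 'to'. It moves to the left edge, and the trace sits right after 'to':
Who might Maria apologize to ___ for the photograph on Monday?

Maria might apologize to who for the photograph on Monday.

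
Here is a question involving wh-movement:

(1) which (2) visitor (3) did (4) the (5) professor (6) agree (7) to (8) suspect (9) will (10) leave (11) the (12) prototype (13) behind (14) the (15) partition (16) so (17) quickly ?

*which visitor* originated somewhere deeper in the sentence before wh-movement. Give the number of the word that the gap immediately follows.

Before movement: The professor did agree to suspect which visitor will leave the prototype behind the partition so quickly.
The filler 'which visitor' is interpreted as the subject of the clause embedded under 'suspect'. Wh-movement fronts it, leaving a gap right after 'suspect':
Which visitor did the professor agree to suspect ___ will leave the prototype behind the partition so quickly?
'suspect' is word 8.

8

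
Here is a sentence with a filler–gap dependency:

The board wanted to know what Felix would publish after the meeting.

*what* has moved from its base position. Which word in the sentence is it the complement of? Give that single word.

Underlying clause: Felix would publish what after the meeting.
'what' is the direct object of 'publish'. Fronting leaves a gap immediately after 'publish':
The board wanted to know what Felix would publish ___ after the meeting.

publish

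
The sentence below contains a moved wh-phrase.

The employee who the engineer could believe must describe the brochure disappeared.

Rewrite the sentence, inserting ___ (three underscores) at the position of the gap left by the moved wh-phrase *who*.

The filler 'who' is interpreted as the subject of the clause embedded under 'believe'. The gap is right after 'believe'.

The employee who the engineer could believe ___ must describe the brochure disappeared.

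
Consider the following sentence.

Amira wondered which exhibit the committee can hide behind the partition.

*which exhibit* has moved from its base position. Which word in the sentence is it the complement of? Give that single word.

Underlying clause: The committee can hide which exhibit behind the partition.
The filler 'which exhibit' is interpreted as the direct object of 'hide'. Fronting leaves a gap immediately after 'hide':
Amira wondered which exhibit the committee can hide ___ behind the partition.

hide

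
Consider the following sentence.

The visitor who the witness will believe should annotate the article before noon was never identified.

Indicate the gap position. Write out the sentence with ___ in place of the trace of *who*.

The visitor who the witness will believe ___ should annotate the article before noon was never identified.

'who' functions as the subject of the clause embedded under 'believe'. The gap is right after 'believe'.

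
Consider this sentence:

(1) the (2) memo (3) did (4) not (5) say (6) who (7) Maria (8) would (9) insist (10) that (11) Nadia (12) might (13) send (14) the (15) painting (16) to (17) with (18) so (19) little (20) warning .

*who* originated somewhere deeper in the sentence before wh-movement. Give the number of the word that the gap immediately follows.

16

Before movement: Maria would insist that Nadia might send the painting to who with so little warning.
The filler 'who' is interpreted as the object of the preposition 'to' (recipient of 'send'). Wh-movement fronts it, leaving a gap right after 'to':
The memo did not say who Maria would insist that Nadia might send the painting to ___ with so little warning.
'to' is word 16.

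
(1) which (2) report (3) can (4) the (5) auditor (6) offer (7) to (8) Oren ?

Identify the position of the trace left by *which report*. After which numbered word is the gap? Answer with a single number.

Underlying clause: The auditor can offer which report to Oren.
'which report' functions as the direct object of 'offer'. Fronting leaves a gap immediately after 'offer':
Which report can the auditor offer ___ to Oren?
'offer' is word 6.

6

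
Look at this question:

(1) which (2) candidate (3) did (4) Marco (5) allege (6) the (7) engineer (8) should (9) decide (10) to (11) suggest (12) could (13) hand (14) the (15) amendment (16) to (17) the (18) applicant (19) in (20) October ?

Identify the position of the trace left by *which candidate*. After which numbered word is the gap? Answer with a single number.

11

In situ: Marco did allege the engineer should decide to suggest which candidate could hand the amendment to the applicant in October.
'which candidate' is the subject of the clause embedded under 'suggest'. Fronting leaves a gap immediately after 'suggest':
Which candidate did Marco allege the engineer should decide to suggest ___ could hand the amendment to the applicant in October?
'suggest' is word 11.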